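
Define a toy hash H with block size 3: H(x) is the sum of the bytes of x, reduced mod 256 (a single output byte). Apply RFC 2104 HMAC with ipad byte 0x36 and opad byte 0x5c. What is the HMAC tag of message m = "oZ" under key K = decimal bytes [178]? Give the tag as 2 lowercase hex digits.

5f

Key decimal bytes [178] = b2 is 1 byte ≤ B = 3; zero-pad to 3 bytes: K' = b2 00 00.
K' ⊕ ipad = 84 36 36.  K' ⊕ opad = ee 5c 5c.
Inner input = (K'⊕ipad) ∥ m = 84 36 36 ∥ 6f 5a.
Inner hash: sum = 132+54+54+111+90 = 441; mod 256 = 185 → b9.
Outer input = (K'⊕opad) ∥ inner = ee 5c 5c ∥ b9.
Outer hash (tag): sum = 238+92+92+185 = 607; mod 256 = 95 → 5f.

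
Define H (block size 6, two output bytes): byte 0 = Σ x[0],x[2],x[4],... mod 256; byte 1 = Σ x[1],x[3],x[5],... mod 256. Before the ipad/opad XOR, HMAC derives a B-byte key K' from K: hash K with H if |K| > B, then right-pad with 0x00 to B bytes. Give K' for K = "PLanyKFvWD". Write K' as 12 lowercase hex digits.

|K| = 10 > B = 6, so first hash the key.
H(K): even-index sum = 455 mod 256 = 199; odd-index sum = 447 mod 256 = 191 → c7 bf.
Zero-pad H(K) = c7 bf to 6 bytes: K' = c7 bf 00 00 00 00.

c7bf00000000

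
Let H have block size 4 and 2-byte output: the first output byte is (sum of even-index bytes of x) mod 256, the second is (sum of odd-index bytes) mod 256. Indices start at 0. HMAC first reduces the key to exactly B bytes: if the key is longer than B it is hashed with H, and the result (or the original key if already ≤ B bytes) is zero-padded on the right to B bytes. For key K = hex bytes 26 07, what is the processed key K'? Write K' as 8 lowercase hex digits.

Key hex bytes 26 07 is 2 bytes ≤ B = 4; zero-pad to 4 bytes: K' = 26 07 00 00.

26070000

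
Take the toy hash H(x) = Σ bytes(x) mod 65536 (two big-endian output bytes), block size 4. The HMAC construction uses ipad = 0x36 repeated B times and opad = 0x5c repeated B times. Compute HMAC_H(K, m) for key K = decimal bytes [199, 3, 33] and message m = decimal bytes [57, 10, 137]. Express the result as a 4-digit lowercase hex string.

Key decimal bytes [199, 3, 33] = c7 03 21 is 3 bytes ≤ B = 4; zero-pad to 4 bytes: K' = c7 03 21 00.
K' ⊕ ipad = f1 35 17 36.  K' ⊕ opad = 9b 5f 7d 5c.
Inner input = (K'⊕ipad) ∥ m = f1 35 17 36 ∥ 39 0a 89.
Inner hash: sum = 241+53+23+54+57+10+137 = 575 → 02 3f.
Outer input = (K'⊕opad) ∥ inner = 9b 5f 7d 5c ∥ 02 3f.
Outer hash (tag): sum = 155+95+125+92+2+63 = 532 → 02 14.

0214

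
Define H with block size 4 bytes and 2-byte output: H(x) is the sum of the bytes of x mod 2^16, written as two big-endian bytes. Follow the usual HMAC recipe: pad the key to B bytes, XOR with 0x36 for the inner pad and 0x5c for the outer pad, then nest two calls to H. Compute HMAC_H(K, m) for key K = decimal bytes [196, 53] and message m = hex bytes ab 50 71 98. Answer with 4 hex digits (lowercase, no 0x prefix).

0221

Key decimal bytes [196, 53] = c4 35 is 2 bytes ≤ B = 4; zero-pad to 4 bytes: K' = c4 35 00 00.
K' ⊕ ipad = f2 03 36 36.  K' ⊕ opad = 98 69 5c 5c.
Inner input = (K'⊕ipad) ∥ m = f2 03 36 36 ∥ ab 50 71 98.
Inner hash: sum = 242+3+54+54+171+80+113+152 = 869 → 03 65.
Outer input = (K'⊕opad) ∥ inner = 98 69 5c 5c ∥ 03 65.
Outer hash (tag): sum = 152+105+92+92+3+101 = 545 → 02 21.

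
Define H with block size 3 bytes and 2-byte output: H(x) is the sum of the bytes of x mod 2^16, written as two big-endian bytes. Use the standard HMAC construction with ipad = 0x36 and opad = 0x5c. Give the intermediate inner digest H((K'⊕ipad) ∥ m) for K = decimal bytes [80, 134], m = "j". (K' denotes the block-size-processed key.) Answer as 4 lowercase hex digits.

Key decimal bytes [80, 134] = 50 86 is 2 bytes ≤ B = 3; zero-pad to 3 bytes: K' = 50 86 00.
K' ⊕ ipad = 66 b0 36.
Inner input = 66 b0 36 ∥ 6a.
Inner hash: sum = 102+176+54+106 = 438 → 01 b6.

01b6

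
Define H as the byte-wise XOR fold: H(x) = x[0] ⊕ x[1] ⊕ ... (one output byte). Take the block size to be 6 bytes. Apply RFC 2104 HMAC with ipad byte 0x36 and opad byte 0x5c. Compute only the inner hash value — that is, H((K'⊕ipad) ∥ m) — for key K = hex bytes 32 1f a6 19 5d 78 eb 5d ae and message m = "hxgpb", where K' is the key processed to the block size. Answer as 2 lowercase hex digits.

ca

Key hex bytes 32 1f a6 19 5d 78 eb 5d ae is 9 bytes > B = 6, so hash it first: H(key) = af, then zero-pad to 6 bytes: K' = af 00 00 00 00 00.
K' ⊕ ipad = 99 36 36 36 36 36.
Inner input = 99 36 36 36 36 36 ∥ 68 78 67 70 62.
Inner hash: XOR 99⊕36⊕36⊕36⊕36⊕36⊕68⊕78⊕67⊕70⊕62 = ca.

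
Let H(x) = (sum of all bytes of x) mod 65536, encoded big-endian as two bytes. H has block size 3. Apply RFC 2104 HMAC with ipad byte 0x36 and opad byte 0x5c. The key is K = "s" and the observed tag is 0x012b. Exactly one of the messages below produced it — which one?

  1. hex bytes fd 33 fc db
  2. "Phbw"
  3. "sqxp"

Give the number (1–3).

2

Key "s" = 73 is 1 byte ≤ B = 3; zero-pad to 3 bytes: K' = 73 00 00.
K' ⊕ ipad = 45 36 36; K' ⊕ opad = 2f 5c 5c.
m1: inner = H(45 36 36 fd 33 fc db) = 03 b8; tag = H(2f 5c 5c 03 b8) = 01a2
m2: inner = H(45 36 36 50 68 62 77) = 02 42; tag = H(2f 5c 5c 02 42) = 012b ← matches
m3: inner = H(45 36 36 73 71 78 70) = 02 7d; tag = H(2f 5c 5c 02 7d) = 0166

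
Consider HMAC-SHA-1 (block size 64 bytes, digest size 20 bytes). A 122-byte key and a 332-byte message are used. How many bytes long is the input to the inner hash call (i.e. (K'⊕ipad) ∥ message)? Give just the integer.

396

Key is 122 > 64 bytes, so it is hashed to 20 bytes then zero-padded to 64: |K'| = 64.
Inner input = (K'⊕ipad) ∥ m → 64 + 332 = 396 bytes.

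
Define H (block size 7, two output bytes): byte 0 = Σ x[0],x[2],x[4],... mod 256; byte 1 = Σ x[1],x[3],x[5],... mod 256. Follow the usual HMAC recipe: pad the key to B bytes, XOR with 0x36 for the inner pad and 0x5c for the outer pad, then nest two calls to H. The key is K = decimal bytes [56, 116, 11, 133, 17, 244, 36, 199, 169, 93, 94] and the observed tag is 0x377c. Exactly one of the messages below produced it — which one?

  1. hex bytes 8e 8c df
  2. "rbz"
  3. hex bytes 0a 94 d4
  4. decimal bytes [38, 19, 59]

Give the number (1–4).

1

Key decimal bytes [56, 116, 11, 133, 17, 244, 36, 199, 169, 93, 94] = 38 74 0b 85 11 f4 24 c7 a9 5d 5e is 11 bytes > B = 7, so hash it first: H(key) = 7f 11, then zero-pad to 7 bytes: K' = 7f 11 00 00 00 00 00.
K' ⊕ ipad = 49 27 36 36 36 36 36; K' ⊕ opad = 23 4d 5c 5c 5c 5c 5c.
m1: inner = H(49 27 36 36 36 36 36 8e 8c df) = 77 00; tag = H(23 4d 5c 5c 5c 5c 5c 77 00) = 377c ← matches
m2: inner = H(49 27 36 36 36 36 36 72 62 7a) = 4d 7f; tag = H(23 4d 5c 5c 5c 5c 5c 4d 7f) = b652
m3: inner = H(49 27 36 36 36 36 36 0a 94 d4) = 7f 71; tag = H(23 4d 5c 5c 5c 5c 5c 7f 71) = a884
m4: inner = H(49 27 36 36 36 36 36 26 13 3b) = fe f4; tag = H(23 4d 5c 5c 5c 5c 5c fe f4) = 2b03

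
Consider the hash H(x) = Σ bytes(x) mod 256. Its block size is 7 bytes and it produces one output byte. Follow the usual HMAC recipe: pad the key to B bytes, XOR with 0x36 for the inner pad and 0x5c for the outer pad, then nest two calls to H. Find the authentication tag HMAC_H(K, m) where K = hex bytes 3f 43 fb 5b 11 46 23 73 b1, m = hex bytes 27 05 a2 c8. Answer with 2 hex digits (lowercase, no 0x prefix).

Key hex bytes 3f 43 fb 5b 11 46 23 73 b1 is 9 bytes > B = 7, so hash it first: H(key) = 76, then zero-pad to 7 bytes: K' = 76 00 00 00 00 00 00.
K' ⊕ ipad = 40 36 36 36 36 36 36.  K' ⊕ opad = 2a 5c 5c 5c 5c 5c 5c.
Inner input = (K'⊕ipad) ∥ m = 40 36 36 36 36 36 36 ∥ 27 05 a2 c8.
Inner hash: sum = 64+54+54+54+54+54+54+39+5+162+200 = 794; mod 256 = 26 → 1a.
Outer input = (K'⊕opad) ∥ inner = 2a 5c 5c 5c 5c 5c 5c ∥ 1a.
Outer hash (tag): sum = 42+92+92+92+92+92+92+26 = 620; mod 256 = 108 → 6c.

6c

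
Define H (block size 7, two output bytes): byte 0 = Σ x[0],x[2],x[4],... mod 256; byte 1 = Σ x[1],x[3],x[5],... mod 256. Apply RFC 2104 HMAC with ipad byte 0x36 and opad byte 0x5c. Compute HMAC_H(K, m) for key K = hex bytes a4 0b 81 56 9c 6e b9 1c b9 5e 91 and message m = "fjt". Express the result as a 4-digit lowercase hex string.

Key hex bytes a4 0b 81 56 9c 6e b9 1c b9 5e 91 is 11 bytes > B = 7, so hash it first: H(key) = c4 49, then zero-pad to 7 bytes: K' = c4 49 00 00 00 00 00.
K' ⊕ ipad = f2 7f 36 36 36 36 36.  K' ⊕ opad = 98 15 5c 5c 5c 5c 5c.
Inner input = (K'⊕ipad) ∥ m = f2 7f 36 36 36 36 36 ∥ 66 6a 74.
Inner hash: even-index sum = 510 mod 256 = 254; odd-index sum = 453 mod 256 = 197 → fe c5.
Outer input = (K'⊕opad) ∥ inner = 98 15 5c 5c 5c 5c 5c ∥ fe c5.
Outer hash (tag): even-index sum = 625 mod 256 = 113; odd-index sum = 459 mod 256 = 203 → 71 cb.

71cb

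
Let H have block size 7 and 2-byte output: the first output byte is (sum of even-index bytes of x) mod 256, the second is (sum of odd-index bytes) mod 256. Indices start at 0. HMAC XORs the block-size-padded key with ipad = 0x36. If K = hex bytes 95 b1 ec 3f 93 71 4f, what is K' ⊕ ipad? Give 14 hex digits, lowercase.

Key hex bytes 95 b1 ec 3f 93 71 4f is exactly B = 7 bytes: K' = 95 b1 ec 3f 93 71 4f.
XOR each byte with 0x36: 95⊕36=a3, b1⊕36=87, ec⊕36=da, 3f⊕36=09, 93⊕36=a5, 71⊕36=47, 4f⊕36=79.

a387da09a54779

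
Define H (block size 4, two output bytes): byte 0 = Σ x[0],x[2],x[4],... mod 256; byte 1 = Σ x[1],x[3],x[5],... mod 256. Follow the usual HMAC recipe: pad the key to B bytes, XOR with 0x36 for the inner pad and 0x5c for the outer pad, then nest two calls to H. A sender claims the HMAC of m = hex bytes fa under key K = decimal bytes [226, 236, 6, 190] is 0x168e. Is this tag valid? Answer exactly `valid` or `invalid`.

invalid

Key decimal bytes [226, 236, 6, 190] = e2 ec 06 be is exactly B = 4 bytes: K' = e2 ec 06 be.
K' ⊕ ipad = d4 da 30 88; K' ⊕ opad = be b0 5a e2.
Inner hash: even-index sum = 510 mod 256 = 254; odd-index sum = 354 mod 256 = 98 → fe 62.
Outer hash (recomputed tag): even-index sum = 534 mod 256 = 22; odd-index sum = 500 mod 256 = 244 → 16 f4.
Recomputed tag = 16f4; claimed = 168e → mismatch.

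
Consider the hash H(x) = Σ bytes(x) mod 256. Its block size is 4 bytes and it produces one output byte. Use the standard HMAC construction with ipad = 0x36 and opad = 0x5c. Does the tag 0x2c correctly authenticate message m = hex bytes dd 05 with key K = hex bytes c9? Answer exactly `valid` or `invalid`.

Key hex bytes c9 is 1 byte ≤ B = 4; zero-pad to 4 bytes: K' = c9 00 00 00.
K' ⊕ ipad = ff 36 36 36; K' ⊕ opad = 95 5c 5c 5c.
Inner hash: sum = 255+54+54+54+221+5 = 643; mod 256 = 131 → 83.
Outer hash (recomputed tag): sum = 149+92+92+92+131 = 556; mod 256 = 44 → 2c.
Recomputed tag = 2c; claimed = 2c → match.

valid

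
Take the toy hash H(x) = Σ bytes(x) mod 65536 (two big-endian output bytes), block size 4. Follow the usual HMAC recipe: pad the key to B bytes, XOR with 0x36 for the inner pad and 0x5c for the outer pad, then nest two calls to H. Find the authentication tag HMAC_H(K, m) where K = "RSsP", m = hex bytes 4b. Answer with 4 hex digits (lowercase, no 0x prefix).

0118

Key "RSsP" = 52 53 73 50 is exactly B = 4 bytes: K' = 52 53 73 50.
K' ⊕ ipad = 64 65 45 66.  K' ⊕ opad = 0e 0f 2f 0c.
Inner input = (K'⊕ipad) ∥ m = 64 65 45 66 ∥ 4b.
Inner hash: sum = 100+101+69+102+75 = 447 → 01 bf.
Outer input = (K'⊕opad) ∥ inner = 0e 0f 2f 0c ∥ 01 bf.
Outer hash (tag): sum = 14+15+47+12+1+191 = 280 → 01 18.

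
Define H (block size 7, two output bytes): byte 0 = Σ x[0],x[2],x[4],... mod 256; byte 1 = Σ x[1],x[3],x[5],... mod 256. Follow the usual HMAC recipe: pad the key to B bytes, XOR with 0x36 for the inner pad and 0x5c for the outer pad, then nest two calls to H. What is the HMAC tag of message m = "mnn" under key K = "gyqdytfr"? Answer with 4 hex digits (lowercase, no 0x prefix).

Key "gyqdytfr" = 67 79 71 64 79 74 66 72 is 8 bytes > B = 7, so hash it first: H(key) = b7 c3, then zero-pad to 7 bytes: K' = b7 c3 00 00 00 00 00.
K' ⊕ ipad = 81 f5 36 36 36 36 36.  K' ⊕ opad = eb 9f 5c 5c 5c 5c 5c.
Inner input = (K'⊕ipad) ∥ m = 81 f5 36 36 36 36 36 ∥ 6d 6e 6e.
Inner hash: even-index sum = 401 mod 256 = 145; odd-index sum = 572 mod 256 = 60 → 91 3c.
Outer input = (K'⊕opad) ∥ inner = eb 9f 5c 5c 5c 5c 5c ∥ 91 3c.
Outer hash (tag): even-index sum = 571 mod 256 = 59; odd-index sum = 488 mod 256 = 232 → 3b e8.

3be8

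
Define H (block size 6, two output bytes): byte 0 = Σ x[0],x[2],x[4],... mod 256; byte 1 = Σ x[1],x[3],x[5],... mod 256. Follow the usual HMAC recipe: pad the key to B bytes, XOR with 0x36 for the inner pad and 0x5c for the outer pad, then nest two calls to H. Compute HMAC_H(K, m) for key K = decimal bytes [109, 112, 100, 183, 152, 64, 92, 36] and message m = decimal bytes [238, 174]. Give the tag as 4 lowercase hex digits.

Key decimal bytes [109, 112, 100, 183, 152, 64, 92, 36] = 6d 70 64 b7 98 40 5c 24 is 8 bytes > B = 6, so hash it first: H(key) = c5 8b, then zero-pad to 6 bytes: K' = c5 8b 00 00 00 00.
K' ⊕ ipad = f3 bd 36 36 36 36.  K' ⊕ opad = 99 d7 5c 5c 5c 5c.
Inner input = (K'⊕ipad) ∥ m = f3 bd 36 36 36 36 ∥ ee ae.
Inner hash: even-index sum = 589 mod 256 = 77; odd-index sum = 471 mod 256 = 215 → 4d d7.
Outer input = (K'⊕opad) ∥ inner = 99 d7 5c 5c 5c 5c ∥ 4d d7.
Outer hash (tag): even-index sum = 414 mod 256 = 158; odd-index sum = 614 mod 256 = 102 → 9e 66.

9e66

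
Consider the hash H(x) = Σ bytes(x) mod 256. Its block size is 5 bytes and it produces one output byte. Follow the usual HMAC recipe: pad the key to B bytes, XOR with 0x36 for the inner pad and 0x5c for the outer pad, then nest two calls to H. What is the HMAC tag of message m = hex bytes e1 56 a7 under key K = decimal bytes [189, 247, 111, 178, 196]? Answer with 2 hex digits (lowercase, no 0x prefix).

Key decimal bytes [189, 247, 111, 178, 196] = bd f7 6f b2 c4 is exactly B = 5 bytes: K' = bd f7 6f b2 c4.
K' ⊕ ipad = 8b c1 59 84 f2.  K' ⊕ opad = e1 ab 33 ee 98.
Inner input = (K'⊕ipad) ∥ m = 8b c1 59 84 f2 ∥ e1 56 a7.
Inner hash: sum = 139+193+89+132+242+225+86+167 = 1273; mod 256 = 249 → f9.
Outer input = (K'⊕opad) ∥ inner = e1 ab 33 ee 98 ∥ f9.
Outer hash (tag): sum = 225+171+51+238+152+249 = 1086; mod 256 = 62 → 3e.

3e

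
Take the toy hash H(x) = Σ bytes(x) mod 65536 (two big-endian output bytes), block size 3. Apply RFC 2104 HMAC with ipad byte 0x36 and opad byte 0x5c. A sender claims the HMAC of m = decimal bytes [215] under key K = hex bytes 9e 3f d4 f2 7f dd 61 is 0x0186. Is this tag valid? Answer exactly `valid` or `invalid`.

valid

Key hex bytes 9e 3f d4 f2 7f dd 61 is 7 bytes > B = 3, so hash it first: H(key) = 04 60, then zero-pad to 3 bytes: K' = 04 60 00.
K' ⊕ ipad = 32 56 36; K' ⊕ opad = 58 3c 5c.
Inner hash: sum = 50+86+54+215 = 405 → 01 95.
Outer hash (recomputed tag): sum = 88+60+92+1+149 = 390 → 01 86.
Recomputed tag = 0186; claimed = 0186 → match.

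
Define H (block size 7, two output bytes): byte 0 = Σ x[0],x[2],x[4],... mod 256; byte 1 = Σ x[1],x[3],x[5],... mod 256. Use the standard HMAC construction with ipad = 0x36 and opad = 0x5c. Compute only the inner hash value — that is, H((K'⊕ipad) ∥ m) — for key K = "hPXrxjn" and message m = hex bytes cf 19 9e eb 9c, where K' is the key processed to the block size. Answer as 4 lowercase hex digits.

Key "hPXrxjn" = 68 50 58 72 78 6a 6e is exactly B = 7 bytes: K' = 68 50 58 72 78 6a 6e.
K' ⊕ ipad = 5e 66 6e 44 4e 5c 58.
Inner input = 5e 66 6e 44 4e 5c 58 ∥ cf 19 9e eb 9c.
Inner hash: even-index sum = 630 mod 256 = 118; odd-index sum = 783 mod 256 = 15 → 76 0f.

760f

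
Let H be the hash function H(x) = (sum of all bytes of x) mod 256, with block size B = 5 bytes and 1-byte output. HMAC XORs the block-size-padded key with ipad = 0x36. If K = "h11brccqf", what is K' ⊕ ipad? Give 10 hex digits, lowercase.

Key "h11brccqf" = 68 31 31 62 72 63 63 71 66 is 9 bytes > B = 5, so hash it first: H(key) = 3b, then zero-pad to 5 bytes: K' = 3b 00 00 00 00.
XOR each byte with 0x36: 3b⊕36=0d, 00⊕36=36, 00⊕36=36, 00⊕36=36, 00⊕36=36.

0d36363636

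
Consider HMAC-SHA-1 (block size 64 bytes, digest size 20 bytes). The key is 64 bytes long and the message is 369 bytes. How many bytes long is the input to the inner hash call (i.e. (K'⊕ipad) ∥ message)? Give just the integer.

Key is 64 ≤ 64 bytes, zero-padded: |K'| = 64.
Inner input = (K'⊕ipad) ∥ m → 64 + 369 = 433 bytes.

433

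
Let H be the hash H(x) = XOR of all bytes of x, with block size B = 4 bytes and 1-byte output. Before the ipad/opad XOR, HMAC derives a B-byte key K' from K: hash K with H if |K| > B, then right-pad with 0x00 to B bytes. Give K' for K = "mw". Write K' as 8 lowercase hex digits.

6d770000

Key "mw" = 6d 77 is 2 bytes ≤ B = 4; zero-pad to 4 bytes: K' = 6d 77 00 00.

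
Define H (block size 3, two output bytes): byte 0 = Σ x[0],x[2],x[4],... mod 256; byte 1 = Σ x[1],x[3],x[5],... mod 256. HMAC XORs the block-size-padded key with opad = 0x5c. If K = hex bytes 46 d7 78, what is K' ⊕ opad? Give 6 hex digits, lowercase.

Key hex bytes 46 d7 78 is exactly B = 3 bytes: K' = 46 d7 78.
XOR each byte with 0x5c: 46⊕5c=1a, d7⊕5c=8b, 78⊕5c=24.

1a8b24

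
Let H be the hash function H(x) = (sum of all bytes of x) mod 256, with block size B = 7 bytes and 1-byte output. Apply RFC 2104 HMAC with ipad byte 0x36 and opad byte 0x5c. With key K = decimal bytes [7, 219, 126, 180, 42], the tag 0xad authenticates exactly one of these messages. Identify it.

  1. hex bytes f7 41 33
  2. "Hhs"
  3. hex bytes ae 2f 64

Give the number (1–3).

2

Key decimal bytes [7, 219, 126, 180, 42] = 07 db 7e b4 2a is 5 bytes ≤ B = 7; zero-pad to 7 bytes: K' = 07 db 7e b4 2a 00 00.
K' ⊕ ipad = 31 ed 48 82 1c 36 36; K' ⊕ opad = 5b 87 22 e8 76 5c 5c.
m1: inner = H(31 ed 48 82 1c 36 36 f7 41 33) = db; tag = H(5b 87 22 e8 76 5c 5c db) = f5
m2: inner = H(31 ed 48 82 1c 36 36 48 68 73) = 93; tag = H(5b 87 22 e8 76 5c 5c 93) = ad ← matches
m3: inner = H(31 ed 48 82 1c 36 36 ae 2f 64) = b1; tag = H(5b 87 22 e8 76 5c 5c b1) = cb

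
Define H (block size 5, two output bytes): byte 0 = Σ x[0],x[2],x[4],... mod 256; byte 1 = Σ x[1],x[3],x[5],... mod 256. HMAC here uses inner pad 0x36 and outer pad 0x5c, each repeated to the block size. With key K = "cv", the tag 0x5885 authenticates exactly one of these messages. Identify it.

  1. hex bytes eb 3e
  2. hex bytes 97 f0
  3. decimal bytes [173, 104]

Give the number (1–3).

1

Key "cv" = 63 76 is 2 bytes ≤ B = 5; zero-pad to 5 bytes: K' = 63 76 00 00 00.
K' ⊕ ipad = 55 40 36 36 36; K' ⊕ opad = 3f 2a 5c 5c 5c.
m1: inner = H(55 40 36 36 36 eb 3e) = ff 61; tag = H(3f 2a 5c 5c 5c ff 61) = 5885 ← matches
m2: inner = H(55 40 36 36 36 97 f0) = b1 0d; tag = H(3f 2a 5c 5c 5c b1 0d) = 0437
m3: inner = H(55 40 36 36 36 ad 68) = 29 23; tag = H(3f 2a 5c 5c 5c 29 23) = 1aaf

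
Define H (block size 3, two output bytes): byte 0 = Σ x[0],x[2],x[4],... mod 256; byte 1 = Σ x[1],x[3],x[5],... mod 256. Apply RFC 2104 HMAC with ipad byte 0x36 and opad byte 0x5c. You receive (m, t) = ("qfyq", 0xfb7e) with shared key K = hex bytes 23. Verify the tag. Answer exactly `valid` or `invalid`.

valid

Key hex bytes 23 is 1 byte ≤ B = 3; zero-pad to 3 bytes: K' = 23 00 00.
K' ⊕ ipad = 15 36 36; K' ⊕ opad = 7f 5c 5c.
Inner hash: even-index sum = 290 mod 256 = 34; odd-index sum = 288 mod 256 = 32 → 22 20.
Outer hash (recomputed tag): even-index sum = 251 mod 256 = 251; odd-index sum = 126 mod 256 = 126 → fb 7e.
Recomputed tag = fb7e; claimed = fb7e → match.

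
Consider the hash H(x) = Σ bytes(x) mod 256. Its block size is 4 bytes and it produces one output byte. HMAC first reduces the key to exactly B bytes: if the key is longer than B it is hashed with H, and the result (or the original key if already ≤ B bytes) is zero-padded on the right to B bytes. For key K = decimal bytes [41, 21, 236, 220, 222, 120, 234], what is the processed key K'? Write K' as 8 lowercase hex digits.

|K| = 7 > B = 4, so first hash the key.
H(K): sum = 41+21+236+220+222+120+234 = 1094; mod 256 = 70 → 46.
Zero-pad H(K) = 46 to 4 bytes: K' = 46 00 00 00.

46000000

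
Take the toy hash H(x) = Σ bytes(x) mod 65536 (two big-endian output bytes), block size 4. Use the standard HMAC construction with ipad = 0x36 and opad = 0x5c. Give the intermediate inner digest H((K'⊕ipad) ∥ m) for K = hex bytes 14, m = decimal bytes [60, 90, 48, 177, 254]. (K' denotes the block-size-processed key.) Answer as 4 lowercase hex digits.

Key hex bytes 14 is 1 byte ≤ B = 4; zero-pad to 4 bytes: K' = 14 00 00 00.
K' ⊕ ipad = 22 36 36 36.
Inner input = 22 36 36 36 ∥ 3c 5a 30 b1 fe.
Inner hash: sum = 34+54+54+54+60+90+48+177+254 = 825 → 03 39.

0339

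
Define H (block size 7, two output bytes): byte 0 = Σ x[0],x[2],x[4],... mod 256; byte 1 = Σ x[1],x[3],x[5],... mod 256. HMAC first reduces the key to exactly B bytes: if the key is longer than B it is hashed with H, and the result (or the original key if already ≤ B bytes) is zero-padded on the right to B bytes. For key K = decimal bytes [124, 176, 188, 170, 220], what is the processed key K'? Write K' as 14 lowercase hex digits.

Key decimal bytes [124, 176, 188, 170, 220] = 7c b0 bc aa dc is 5 bytes ≤ B = 7; zero-pad to 7 bytes: K' = 7c b0 bc aa dc 00 00.

7cb0bcaadc0000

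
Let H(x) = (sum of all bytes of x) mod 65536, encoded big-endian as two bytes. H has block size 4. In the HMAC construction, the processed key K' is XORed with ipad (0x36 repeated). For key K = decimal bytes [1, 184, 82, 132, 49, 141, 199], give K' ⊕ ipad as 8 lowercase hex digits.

35223636

Key decimal bytes [1, 184, 82, 132, 49, 141, 199] = 01 b8 52 84 31 8d c7 is 7 bytes > B = 4, so hash it first: H(key) = 03 14, then zero-pad to 4 bytes: K' = 03 14 00 00.
XOR each byte with 0x36: 03⊕36=35, 14⊕36=22, 00⊕36=36, 00⊕36=36.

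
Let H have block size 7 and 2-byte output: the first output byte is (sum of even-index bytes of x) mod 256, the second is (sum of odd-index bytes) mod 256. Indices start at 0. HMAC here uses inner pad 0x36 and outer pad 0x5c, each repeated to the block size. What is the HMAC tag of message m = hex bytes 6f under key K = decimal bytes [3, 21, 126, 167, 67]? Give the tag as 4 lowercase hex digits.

Key decimal bytes [3, 21, 126, 167, 67] = 03 15 7e a7 43 is 5 bytes ≤ B = 7; zero-pad to 7 bytes: K' = 03 15 7e a7 43 00 00.
K' ⊕ ipad = 35 23 48 91 75 36 36.  K' ⊕ opad = 5f 49 22 fb 1f 5c 5c.
Inner input = (K'⊕ipad) ∥ m = 35 23 48 91 75 36 36 ∥ 6f.
Inner hash: even-index sum = 296 mod 256 = 40; odd-index sum = 345 mod 256 = 89 → 28 59.
Outer input = (K'⊕opad) ∥ inner = 5f 49 22 fb 1f 5c 5c ∥ 28 59.
Outer hash (tag): even-index sum = 341 mod 256 = 85; odd-index sum = 456 mod 256 = 200 → 55 c8.

55c8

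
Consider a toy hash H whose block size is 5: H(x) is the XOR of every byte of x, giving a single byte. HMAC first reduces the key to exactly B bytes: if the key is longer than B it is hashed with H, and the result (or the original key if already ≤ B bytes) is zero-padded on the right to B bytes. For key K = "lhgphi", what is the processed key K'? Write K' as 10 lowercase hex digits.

|K| = 6 > B = 5, so first hash the key.
H(K): XOR 6c⊕68⊕67⊕70⊕68⊕69 = 12.
Zero-pad H(K) = 12 to 5 bytes: K' = 12 00 00 00 00.

1200000000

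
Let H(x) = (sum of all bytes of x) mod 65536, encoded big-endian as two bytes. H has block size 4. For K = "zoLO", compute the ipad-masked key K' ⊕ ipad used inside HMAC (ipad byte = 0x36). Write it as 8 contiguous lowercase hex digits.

4c597a79

Key "zoLO" = 7a 6f 4c 4f is exactly B = 4 bytes: K' = 7a 6f 4c 4f.
XOR each byte with 0x36: 7a⊕36=4c, 6f⊕36=59, 4c⊕36=7a, 4f⊕36=79.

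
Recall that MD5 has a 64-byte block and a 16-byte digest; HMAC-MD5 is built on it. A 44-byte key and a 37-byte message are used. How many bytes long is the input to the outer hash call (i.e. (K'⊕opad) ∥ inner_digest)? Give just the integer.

80

Key is 44 ≤ 64 bytes, zero-padded: |K'| = 64.
Outer input = (K'⊕opad) ∥ H(inner) → 64 + 16 = 80 bytes.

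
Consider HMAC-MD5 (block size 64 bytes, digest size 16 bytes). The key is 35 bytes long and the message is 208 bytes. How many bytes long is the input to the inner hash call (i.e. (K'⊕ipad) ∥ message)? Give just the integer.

272

Key is 35 ≤ 64 bytes, zero-padded: |K'| = 64.
Inner input = (K'⊕ipad) ∥ m → 64 + 208 = 272 bytes.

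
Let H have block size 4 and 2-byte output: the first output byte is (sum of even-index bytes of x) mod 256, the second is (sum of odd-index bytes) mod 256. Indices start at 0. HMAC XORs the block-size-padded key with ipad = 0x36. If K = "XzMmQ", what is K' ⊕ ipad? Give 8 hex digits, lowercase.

c0d13636

Key "XzMmQ" = 58 7a 4d 6d 51 is 5 bytes > B = 4, so hash it first: H(key) = f6 e7, then zero-pad to 4 bytes: K' = f6 e7 00 00.
XOR each byte with 0x36: f6⊕36=c0, e7⊕36=d1, 00⊕36=36, 00⊕36=36.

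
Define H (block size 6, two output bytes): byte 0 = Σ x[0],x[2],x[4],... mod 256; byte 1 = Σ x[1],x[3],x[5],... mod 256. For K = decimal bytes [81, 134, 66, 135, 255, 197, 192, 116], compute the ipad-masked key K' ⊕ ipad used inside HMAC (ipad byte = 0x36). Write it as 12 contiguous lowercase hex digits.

647036363636

Key decimal bytes [81, 134, 66, 135, 255, 197, 192, 116] = 51 86 42 87 ff c5 c0 74 is 8 bytes > B = 6, so hash it first: H(key) = 52 46, then zero-pad to 6 bytes: K' = 52 46 00 00 00 00.
XOR each byte with 0x36: 52⊕36=64, 46⊕36=70, 00⊕36=36, 00⊕36=36, 00⊕36=36, 00⊕36=36.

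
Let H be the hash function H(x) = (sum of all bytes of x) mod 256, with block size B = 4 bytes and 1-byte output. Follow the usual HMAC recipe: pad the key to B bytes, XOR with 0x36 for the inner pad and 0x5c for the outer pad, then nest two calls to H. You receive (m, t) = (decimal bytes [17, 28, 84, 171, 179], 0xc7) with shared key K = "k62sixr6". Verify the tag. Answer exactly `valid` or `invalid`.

invalid

Key "k62sixr6" = 6b 36 32 73 69 78 72 36 is 8 bytes > B = 4, so hash it first: H(key) = cf, then zero-pad to 4 bytes: K' = cf 00 00 00.
K' ⊕ ipad = f9 36 36 36; K' ⊕ opad = 93 5c 5c 5c.
Inner hash: sum = 249+54+54+54+17+28+84+171+179 = 890; mod 256 = 122 → 7a.
Outer hash (recomputed tag): sum = 147+92+92+92+122 = 545; mod 256 = 33 → 21.
Recomputed tag = 21; claimed = c7 → mismatch.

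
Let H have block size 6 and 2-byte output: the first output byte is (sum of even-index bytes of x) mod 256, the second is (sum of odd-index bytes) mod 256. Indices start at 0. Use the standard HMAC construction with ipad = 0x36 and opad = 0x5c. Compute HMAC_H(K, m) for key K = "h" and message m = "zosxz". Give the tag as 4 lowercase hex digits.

1d9d

Key "h" = 68 is 1 byte ≤ B = 6; zero-pad to 6 bytes: K' = 68 00 00 00 00 00.
K' ⊕ ipad = 5e 36 36 36 36 36.  K' ⊕ opad = 34 5c 5c 5c 5c 5c.
Inner input = (K'⊕ipad) ∥ m = 5e 36 36 36 36 36 ∥ 7a 6f 73 78 7a.
Inner hash: even-index sum = 561 mod 256 = 49; odd-index sum = 393 mod 256 = 137 → 31 89.
Outer input = (K'⊕opad) ∥ inner = 34 5c 5c 5c 5c 5c ∥ 31 89.
Outer hash (tag): even-index sum = 285 mod 256 = 29; odd-index sum = 413 mod 256 = 157 → 1d 9d.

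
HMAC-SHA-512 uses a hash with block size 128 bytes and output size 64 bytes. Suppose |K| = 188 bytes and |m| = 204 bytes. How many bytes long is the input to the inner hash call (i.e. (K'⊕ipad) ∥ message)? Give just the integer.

Key is 188 > 128 bytes, so it is hashed to 64 bytes then zero-padded to 128: |K'| = 128.
Inner input = (K'⊕ipad) ∥ m → 128 + 204 = 332 bytes.

332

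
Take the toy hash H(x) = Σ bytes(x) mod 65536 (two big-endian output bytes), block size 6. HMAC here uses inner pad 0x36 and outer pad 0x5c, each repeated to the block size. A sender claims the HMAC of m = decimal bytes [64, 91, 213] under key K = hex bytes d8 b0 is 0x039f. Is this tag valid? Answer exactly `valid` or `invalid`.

Key hex bytes d8 b0 is 2 bytes ≤ B = 6; zero-pad to 6 bytes: K' = d8 b0 00 00 00 00.
K' ⊕ ipad = ee 86 36 36 36 36; K' ⊕ opad = 84 ec 5c 5c 5c 5c.
Inner hash: sum = 238+134+54+54+54+54+64+91+213 = 956 → 03 bc.
Outer hash (recomputed tag): sum = 132+236+92+92+92+92+3+188 = 927 → 03 9f.
Recomputed tag = 039f; claimed = 039f → match.

valid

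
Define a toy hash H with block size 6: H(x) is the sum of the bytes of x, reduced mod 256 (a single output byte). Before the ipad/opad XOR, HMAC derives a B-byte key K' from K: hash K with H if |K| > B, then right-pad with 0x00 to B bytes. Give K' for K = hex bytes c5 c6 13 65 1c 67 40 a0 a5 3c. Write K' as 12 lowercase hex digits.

|K| = 10 > B = 6, so first hash the key.
H(K): sum = 197+198+19+101+28+103+64+160+165+60 = 1095; mod 256 = 71 → 47.
Zero-pad H(K) = 47 to 6 bytes: K' = 47 00 00 00 00 00.

470000000000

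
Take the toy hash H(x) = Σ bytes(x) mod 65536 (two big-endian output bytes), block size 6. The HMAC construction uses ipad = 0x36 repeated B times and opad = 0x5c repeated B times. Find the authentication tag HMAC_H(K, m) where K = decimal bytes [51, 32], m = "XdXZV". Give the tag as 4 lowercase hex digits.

0314

Key decimal bytes [51, 32] = 33 20 is 2 bytes ≤ B = 6; zero-pad to 6 bytes: K' = 33 20 00 00 00 00.
K' ⊕ ipad = 05 16 36 36 36 36.  K' ⊕ opad = 6f 7c 5c 5c 5c 5c.
Inner input = (K'⊕ipad) ∥ m = 05 16 36 36 36 36 ∥ 58 64 58 5a 56.
Inner hash: sum = 5+22+54+54+54+54+88+100+88+90+86 = 695 → 02 b7.
Outer input = (K'⊕opad) ∥ inner = 6f 7c 5c 5c 5c 5c ∥ 02 b7.
Outer hash (tag): sum = 111+124+92+92+92+92+2+183 = 788 → 03 14.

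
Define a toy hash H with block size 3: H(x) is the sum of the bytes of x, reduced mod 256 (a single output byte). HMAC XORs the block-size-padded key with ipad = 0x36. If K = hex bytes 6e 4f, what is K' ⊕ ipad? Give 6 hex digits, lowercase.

Key hex bytes 6e 4f is 2 bytes ≤ B = 3; zero-pad to 3 bytes: K' = 6e 4f 00.
XOR each byte with 0x36: 6e⊕36=58, 4f⊕36=79, 00⊕36=36.

587936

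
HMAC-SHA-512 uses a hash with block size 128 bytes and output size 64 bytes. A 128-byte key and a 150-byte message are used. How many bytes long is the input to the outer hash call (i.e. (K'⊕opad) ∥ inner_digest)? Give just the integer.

Key is 128 ≤ 128 bytes, zero-padded: |K'| = 128.
Outer input = (K'⊕opad) ∥ H(inner) → 128 + 64 = 192 bytes.

192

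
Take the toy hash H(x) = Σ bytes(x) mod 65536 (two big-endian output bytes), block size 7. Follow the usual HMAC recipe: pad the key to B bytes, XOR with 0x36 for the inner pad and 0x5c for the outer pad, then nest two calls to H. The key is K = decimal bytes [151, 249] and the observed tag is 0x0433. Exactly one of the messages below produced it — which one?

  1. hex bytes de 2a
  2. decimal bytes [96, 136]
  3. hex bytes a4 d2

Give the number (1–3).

3

Key decimal bytes [151, 249] = 97 f9 is 2 bytes ≤ B = 7; zero-pad to 7 bytes: K' = 97 f9 00 00 00 00 00.
K' ⊕ ipad = a1 cf 36 36 36 36 36; K' ⊕ opad = cb a5 5c 5c 5c 5c 5c.
m1: inner = H(a1 cf 36 36 36 36 36 de 2a) = 03 86; tag = H(cb a5 5c 5c 5c 5c 5c 03 86) = 03c5
m2: inner = H(a1 cf 36 36 36 36 36 60 88) = 03 66; tag = H(cb a5 5c 5c 5c 5c 5c 03 66) = 03a5
m3: inner = H(a1 cf 36 36 36 36 36 a4 d2) = 03 f4; tag = H(cb a5 5c 5c 5c 5c 5c 03 f4) = 0433 ← matches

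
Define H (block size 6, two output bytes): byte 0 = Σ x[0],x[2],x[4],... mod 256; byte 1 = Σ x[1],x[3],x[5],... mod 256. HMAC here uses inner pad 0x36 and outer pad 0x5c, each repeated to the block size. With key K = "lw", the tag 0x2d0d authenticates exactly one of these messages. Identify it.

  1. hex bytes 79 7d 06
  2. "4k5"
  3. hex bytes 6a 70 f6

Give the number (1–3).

1

Key "lw" = 6c 77 is 2 bytes ≤ B = 6; zero-pad to 6 bytes: K' = 6c 77 00 00 00 00.
K' ⊕ ipad = 5a 41 36 36 36 36; K' ⊕ opad = 30 2b 5c 5c 5c 5c.
m1: inner = H(5a 41 36 36 36 36 79 7d 06) = 45 2a; tag = H(30 2b 5c 5c 5c 5c 45 2a) = 2d0d ← matches
m2: inner = H(5a 41 36 36 36 36 34 6b 35) = 2f 18; tag = H(30 2b 5c 5c 5c 5c 2f 18) = 17fb
m3: inner = H(5a 41 36 36 36 36 6a 70 f6) = 26 1d; tag = H(30 2b 5c 5c 5c 5c 26 1d) = 0e00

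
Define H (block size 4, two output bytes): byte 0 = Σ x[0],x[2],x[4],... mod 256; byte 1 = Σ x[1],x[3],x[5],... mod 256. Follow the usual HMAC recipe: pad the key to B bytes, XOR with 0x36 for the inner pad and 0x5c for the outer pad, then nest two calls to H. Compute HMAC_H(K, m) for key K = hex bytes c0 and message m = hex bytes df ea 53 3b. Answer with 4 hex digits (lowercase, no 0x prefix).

Key hex bytes c0 is 1 byte ≤ B = 4; zero-pad to 4 bytes: K' = c0 00 00 00.
K' ⊕ ipad = f6 36 36 36.  K' ⊕ opad = 9c 5c 5c 5c.
Inner input = (K'⊕ipad) ∥ m = f6 36 36 36 ∥ df ea 53 3b.
Inner hash: even-index sum = 606 mod 256 = 94; odd-index sum = 401 mod 256 = 145 → 5e 91.
Outer input = (K'⊕opad) ∥ inner = 9c 5c 5c 5c ∥ 5e 91.
Outer hash (tag): even-index sum = 342 mod 256 = 86; odd-index sum = 329 mod 256 = 73 → 56 49.

5649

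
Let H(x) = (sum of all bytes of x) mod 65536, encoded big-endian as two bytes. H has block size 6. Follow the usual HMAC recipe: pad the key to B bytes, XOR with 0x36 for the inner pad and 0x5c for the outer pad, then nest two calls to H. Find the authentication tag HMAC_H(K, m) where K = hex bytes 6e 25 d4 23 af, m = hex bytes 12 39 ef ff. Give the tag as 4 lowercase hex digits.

Key hex bytes 6e 25 d4 23 af is 5 bytes ≤ B = 6; zero-pad to 6 bytes: K' = 6e 25 d4 23 af 00.
K' ⊕ ipad = 58 13 e2 15 99 36.  K' ⊕ opad = 32 79 88 7f f3 5c.
Inner input = (K'⊕ipad) ∥ m = 58 13 e2 15 99 36 ∥ 12 39 ef ff.
Inner hash: sum = 88+19+226+21+153+54+18+57+239+255 = 1130 → 04 6a.
Outer input = (K'⊕opad) ∥ inner = 32 79 88 7f f3 5c ∥ 04 6a.
Outer hash (tag): sum = 50+121+136+127+243+92+4+106 = 879 → 03 6f.

036f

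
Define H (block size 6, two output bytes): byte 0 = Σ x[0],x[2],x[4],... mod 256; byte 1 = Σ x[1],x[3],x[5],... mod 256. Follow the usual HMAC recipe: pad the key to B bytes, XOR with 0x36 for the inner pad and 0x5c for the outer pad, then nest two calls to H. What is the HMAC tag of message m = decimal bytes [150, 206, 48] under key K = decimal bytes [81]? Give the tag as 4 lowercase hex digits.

Key decimal bytes [81] = 51 is 1 byte ≤ B = 6; zero-pad to 6 bytes: K' = 51 00 00 00 00 00.
K' ⊕ ipad = 67 36 36 36 36 36.  K' ⊕ opad = 0d 5c 5c 5c 5c 5c.
Inner input = (K'⊕ipad) ∥ m = 67 36 36 36 36 36 ∥ 96 ce 30.
Inner hash: even-index sum = 409 mod 256 = 153; odd-index sum = 368 mod 256 = 112 → 99 70.
Outer input = (K'⊕opad) ∥ inner = 0d 5c 5c 5c 5c 5c ∥ 99 70.
Outer hash (tag): even-index sum = 350 mod 256 = 94; odd-index sum = 388 mod 256 = 132 → 5e 84.

5e84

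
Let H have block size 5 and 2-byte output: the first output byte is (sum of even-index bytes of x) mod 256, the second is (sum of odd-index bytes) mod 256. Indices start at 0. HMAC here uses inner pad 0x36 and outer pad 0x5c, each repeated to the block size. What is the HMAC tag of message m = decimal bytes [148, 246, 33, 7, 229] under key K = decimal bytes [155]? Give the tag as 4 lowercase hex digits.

85ce

Key decimal bytes [155] = 9b is 1 byte ≤ B = 5; zero-pad to 5 bytes: K' = 9b 00 00 00 00.
K' ⊕ ipad = ad 36 36 36 36.  K' ⊕ opad = c7 5c 5c 5c 5c.
Inner input = (K'⊕ipad) ∥ m = ad 36 36 36 36 ∥ 94 f6 21 07 e5.
Inner hash: even-index sum = 534 mod 256 = 22; odd-index sum = 518 mod 256 = 6 → 16 06.
Outer input = (K'⊕opad) ∥ inner = c7 5c 5c 5c 5c ∥ 16 06.
Outer hash (tag): even-index sum = 389 mod 256 = 133; odd-index sum = 206 mod 256 = 206 → 85 ce.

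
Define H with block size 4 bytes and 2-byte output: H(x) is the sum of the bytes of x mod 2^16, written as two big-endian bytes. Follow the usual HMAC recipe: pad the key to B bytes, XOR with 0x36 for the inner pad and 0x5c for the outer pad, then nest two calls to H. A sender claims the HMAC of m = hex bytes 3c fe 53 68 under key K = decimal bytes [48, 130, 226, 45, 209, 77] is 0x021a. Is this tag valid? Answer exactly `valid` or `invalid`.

valid

Key decimal bytes [48, 130, 226, 45, 209, 77] = 30 82 e2 2d d1 4d is 6 bytes > B = 4, so hash it first: H(key) = 02 df, then zero-pad to 4 bytes: K' = 02 df 00 00.
K' ⊕ ipad = 34 e9 36 36; K' ⊕ opad = 5e 83 5c 5c.
Inner hash: sum = 52+233+54+54+60+254+83+104 = 894 → 03 7e.
Outer hash (recomputed tag): sum = 94+131+92+92+3+126 = 538 → 02 1a.
Recomputed tag = 021a; claimed = 021a → match.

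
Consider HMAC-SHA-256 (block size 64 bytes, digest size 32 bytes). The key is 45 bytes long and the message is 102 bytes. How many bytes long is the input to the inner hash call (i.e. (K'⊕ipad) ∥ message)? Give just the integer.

166

Key is 45 ≤ 64 bytes, zero-padded: |K'| = 64.
Inner input = (K'⊕ipad) ∥ m → 64 + 102 = 166 bytes.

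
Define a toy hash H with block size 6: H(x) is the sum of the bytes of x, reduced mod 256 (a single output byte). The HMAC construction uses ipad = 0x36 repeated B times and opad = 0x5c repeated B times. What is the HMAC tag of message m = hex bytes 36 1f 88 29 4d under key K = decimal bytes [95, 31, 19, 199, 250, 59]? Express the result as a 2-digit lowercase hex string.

Key decimal bytes [95, 31, 19, 199, 250, 59] = 5f 1f 13 c7 fa 3b is exactly B = 6 bytes: K' = 5f 1f 13 c7 fa 3b.
K' ⊕ ipad = 69 29 25 f1 cc 0d.  K' ⊕ opad = 03 43 4f 9b a6 67.
Inner input = (K'⊕ipad) ∥ m = 69 29 25 f1 cc 0d ∥ 36 1f 88 29 4d.
Inner hash: sum = 105+41+37+241+204+13+54+31+136+41+77 = 980; mod 256 = 212 → d4.
Outer input = (K'⊕opad) ∥ inner = 03 43 4f 9b a6 67 ∥ d4.
Outer hash (tag): sum = 3+67+79+155+166+103+212 = 785; mod 256 = 17 → 11.

11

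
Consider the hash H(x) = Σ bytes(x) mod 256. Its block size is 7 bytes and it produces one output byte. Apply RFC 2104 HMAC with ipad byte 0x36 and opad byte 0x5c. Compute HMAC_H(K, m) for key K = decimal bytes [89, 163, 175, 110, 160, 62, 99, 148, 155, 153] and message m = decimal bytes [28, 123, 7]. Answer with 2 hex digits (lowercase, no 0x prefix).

Key decimal bytes [89, 163, 175, 110, 160, 62, 99, 148, 155, 153] = 59 a3 af 6e a0 3e 63 94 9b 99 is 10 bytes > B = 7, so hash it first: H(key) = 22, then zero-pad to 7 bytes: K' = 22 00 00 00 00 00 00.
K' ⊕ ipad = 14 36 36 36 36 36 36.  K' ⊕ opad = 7e 5c 5c 5c 5c 5c 5c.
Inner input = (K'⊕ipad) ∥ m = 14 36 36 36 36 36 36 ∥ 1c 7b 07.
Inner hash: sum = 20+54+54+54+54+54+54+28+123+7 = 502; mod 256 = 246 → f6.
Outer input = (K'⊕opad) ∥ inner = 7e 5c 5c 5c 5c 5c 5c ∥ f6.
Outer hash (tag): sum = 126+92+92+92+92+92+92+246 = 924; mod 256 = 156 → 9c.

9c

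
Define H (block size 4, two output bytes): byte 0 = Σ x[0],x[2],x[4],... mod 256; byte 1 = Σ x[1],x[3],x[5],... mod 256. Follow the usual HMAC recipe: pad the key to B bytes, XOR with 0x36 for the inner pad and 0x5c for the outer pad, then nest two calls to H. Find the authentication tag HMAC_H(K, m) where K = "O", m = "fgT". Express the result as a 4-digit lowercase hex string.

d88b

Key "O" = 4f is 1 byte ≤ B = 4; zero-pad to 4 bytes: K' = 4f 00 00 00.
K' ⊕ ipad = 79 36 36 36.  K' ⊕ opad = 13 5c 5c 5c.
Inner input = (K'⊕ipad) ∥ m = 79 36 36 36 ∥ 66 67 54.
Inner hash: even-index sum = 361 mod 256 = 105; odd-index sum = 211 mod 256 = 211 → 69 d3.
Outer input = (K'⊕opad) ∥ inner = 13 5c 5c 5c ∥ 69 d3.
Outer hash (tag): even-index sum = 216 mod 256 = 216; odd-index sum = 395 mod 256 = 139 → d8 8b.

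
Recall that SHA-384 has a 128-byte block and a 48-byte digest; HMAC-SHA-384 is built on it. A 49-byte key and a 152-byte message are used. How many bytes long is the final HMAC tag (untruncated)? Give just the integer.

The tag is one SHA-384 digest: 48 bytes.

48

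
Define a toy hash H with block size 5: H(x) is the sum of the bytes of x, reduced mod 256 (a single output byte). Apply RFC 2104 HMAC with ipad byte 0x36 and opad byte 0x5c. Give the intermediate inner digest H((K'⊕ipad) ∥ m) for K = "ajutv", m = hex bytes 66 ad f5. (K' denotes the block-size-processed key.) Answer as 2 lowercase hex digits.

Key "ajutv" = 61 6a 75 74 76 is exactly B = 5 bytes: K' = 61 6a 75 74 76.
K' ⊕ ipad = 57 5c 43 42 40.
Inner input = 57 5c 43 42 40 ∥ 66 ad f5.
Inner hash: sum = 87+92+67+66+64+102+173+245 = 896; mod 256 = 128 → 80.

80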